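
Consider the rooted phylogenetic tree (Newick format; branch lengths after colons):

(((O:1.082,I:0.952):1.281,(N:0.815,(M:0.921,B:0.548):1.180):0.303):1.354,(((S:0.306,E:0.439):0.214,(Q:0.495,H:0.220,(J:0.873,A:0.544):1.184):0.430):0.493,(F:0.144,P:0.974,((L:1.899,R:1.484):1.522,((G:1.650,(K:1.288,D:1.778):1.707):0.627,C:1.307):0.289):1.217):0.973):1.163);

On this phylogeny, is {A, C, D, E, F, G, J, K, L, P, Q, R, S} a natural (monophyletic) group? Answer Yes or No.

The MRCA of the listed taxa subtends (((S,E),(Q,H,(J,A))),(F,P,((L,R),((G,(K,D)),C)))).
That clade also contains H, which is not in the proposed group, so the group is not monophyletic.

No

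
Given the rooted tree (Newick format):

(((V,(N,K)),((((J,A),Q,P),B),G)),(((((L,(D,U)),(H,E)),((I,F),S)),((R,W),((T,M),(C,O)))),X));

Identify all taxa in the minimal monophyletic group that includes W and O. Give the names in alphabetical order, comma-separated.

C, M, O, R, T, W

Tracing W: it sits inside (R,W).
Tracing O: it sits inside (C,O).
The smallest clade enclosing both is ((R,W),((T,M),(C,O))); the answer is its 6 terminal taxa in alphabetical order.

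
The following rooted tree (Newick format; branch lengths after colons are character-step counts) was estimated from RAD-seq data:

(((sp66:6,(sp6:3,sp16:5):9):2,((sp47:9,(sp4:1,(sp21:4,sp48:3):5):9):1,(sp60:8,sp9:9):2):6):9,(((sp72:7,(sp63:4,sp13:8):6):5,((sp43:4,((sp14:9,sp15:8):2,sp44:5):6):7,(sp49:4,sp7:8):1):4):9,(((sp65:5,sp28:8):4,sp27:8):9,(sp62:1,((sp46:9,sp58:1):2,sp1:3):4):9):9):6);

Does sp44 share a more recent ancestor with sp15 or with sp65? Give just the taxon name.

sp15

The MRCA of sp44 and sp15 subtends ((sp14,sp15),sp44) (3 taxa).
The MRCA of sp44 and sp65 subtends (((sp72,(sp63,sp13)),((sp43,((sp14,sp15),sp44)),(sp49,sp7))),(((sp65,sp28),sp27),(sp62,((sp46,sp58),sp1)))) (16 taxa).
The first is nested inside the second, so sp44 shares a more recent common ancestor with sp15.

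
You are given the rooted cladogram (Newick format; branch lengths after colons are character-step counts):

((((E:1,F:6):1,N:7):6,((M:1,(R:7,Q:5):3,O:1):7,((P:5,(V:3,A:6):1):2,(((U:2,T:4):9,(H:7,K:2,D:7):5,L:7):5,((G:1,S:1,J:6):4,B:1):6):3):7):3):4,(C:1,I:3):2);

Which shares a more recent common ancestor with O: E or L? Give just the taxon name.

The MRCA of O and L subtends ((M,(R,Q),O),((P,(V,A)),(((U,T),(H,K,D),L),((G,S,J),B)))) (17 taxa).
The MRCA of O and E subtends (((E,F),N),((M,(R,Q),O),((P,(V,A)),(((U,T),(H,K,D),L),((G,S,J),B))))) (20 taxa).
The first is nested inside the second, so O shares a more recent common ancestor with L.

L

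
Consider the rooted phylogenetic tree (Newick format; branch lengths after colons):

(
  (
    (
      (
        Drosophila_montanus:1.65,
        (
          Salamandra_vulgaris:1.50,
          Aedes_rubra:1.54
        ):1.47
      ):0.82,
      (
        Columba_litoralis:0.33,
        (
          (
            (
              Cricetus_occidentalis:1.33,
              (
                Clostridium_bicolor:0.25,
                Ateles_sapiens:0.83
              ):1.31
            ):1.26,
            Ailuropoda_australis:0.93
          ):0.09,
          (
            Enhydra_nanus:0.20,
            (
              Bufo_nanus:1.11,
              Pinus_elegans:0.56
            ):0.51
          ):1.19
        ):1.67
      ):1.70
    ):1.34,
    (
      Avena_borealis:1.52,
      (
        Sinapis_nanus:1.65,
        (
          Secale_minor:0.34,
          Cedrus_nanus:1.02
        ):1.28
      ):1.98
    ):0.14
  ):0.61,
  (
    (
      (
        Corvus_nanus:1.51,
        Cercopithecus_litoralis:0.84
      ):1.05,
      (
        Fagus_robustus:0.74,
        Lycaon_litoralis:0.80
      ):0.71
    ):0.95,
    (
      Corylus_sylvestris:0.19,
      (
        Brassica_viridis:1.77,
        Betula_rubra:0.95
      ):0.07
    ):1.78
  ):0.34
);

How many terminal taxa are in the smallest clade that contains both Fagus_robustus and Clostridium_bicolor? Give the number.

22

The MRCA of Fagus_robustus and Clostridium_bicolor is the root, so the clade is the entire tree.
That clade contains 22 terminal taxa: Aedes_rubra, Ailuropoda_australis, Ateles_sapiens, Avena_borealis, Betula_rubra, Brassica_viridis, Bufo_nanus, Cedrus_nanus, Cercopithecus_litoralis, Clostridium_bicolor, Columba_litoralis, Corvus_nanus, Corylus_sylvestris, Cricetus_occidentalis, Drosophila_montanus, Enhydra_nanus, Fagus_robustus, Lycaon_litoralis, Pinus_elegans, Salamandra_vulgaris, Secale_minor, Sinapis_nanus.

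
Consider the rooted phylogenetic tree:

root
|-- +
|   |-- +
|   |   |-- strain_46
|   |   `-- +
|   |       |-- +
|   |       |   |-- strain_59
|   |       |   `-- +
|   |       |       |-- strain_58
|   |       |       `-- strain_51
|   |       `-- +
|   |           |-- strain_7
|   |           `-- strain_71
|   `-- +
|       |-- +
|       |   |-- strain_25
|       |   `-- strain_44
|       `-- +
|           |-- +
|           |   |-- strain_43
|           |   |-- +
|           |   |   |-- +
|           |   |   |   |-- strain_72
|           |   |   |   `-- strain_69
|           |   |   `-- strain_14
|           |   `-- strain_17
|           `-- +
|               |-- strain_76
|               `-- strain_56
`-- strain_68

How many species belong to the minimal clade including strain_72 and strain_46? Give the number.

15

The MRCA of strain_72 and strain_46 is the node subtending ((strain_46,((strain_59,(strain_58,strain_51)),(strain_7,strain_71))),((strain_25,strain_44),((strain_43,((strain_72,strain_69),strain_14),strain_17),(strain_76,strain_56)))).
That clade contains 15 terminal taxa: strain_14, strain_17, strain_25, strain_43, strain_44, strain_46, strain_51, strain_56, strain_58, strain_59, strain_69, strain_7, strain_71, strain_72, strain_76.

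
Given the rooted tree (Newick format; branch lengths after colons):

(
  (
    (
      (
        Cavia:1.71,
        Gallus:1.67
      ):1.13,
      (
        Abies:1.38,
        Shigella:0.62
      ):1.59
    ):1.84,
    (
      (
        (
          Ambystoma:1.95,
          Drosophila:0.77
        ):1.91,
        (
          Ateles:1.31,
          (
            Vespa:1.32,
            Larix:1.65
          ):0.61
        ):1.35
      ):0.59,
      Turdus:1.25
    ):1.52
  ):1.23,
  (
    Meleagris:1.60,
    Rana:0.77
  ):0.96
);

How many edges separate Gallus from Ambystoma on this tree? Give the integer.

The MRCA of Gallus and Ambystoma is the node subtending (((Cavia,Gallus),(Abies,Shigella)),(((Ambystoma,Drosophila),(Ateles,(Vespa,Larix))),Turdus)).
From Gallus up to that node: 3 branches. From Ambystoma up to the same node: 4 branches. Total: 3 + 4 = 7.

7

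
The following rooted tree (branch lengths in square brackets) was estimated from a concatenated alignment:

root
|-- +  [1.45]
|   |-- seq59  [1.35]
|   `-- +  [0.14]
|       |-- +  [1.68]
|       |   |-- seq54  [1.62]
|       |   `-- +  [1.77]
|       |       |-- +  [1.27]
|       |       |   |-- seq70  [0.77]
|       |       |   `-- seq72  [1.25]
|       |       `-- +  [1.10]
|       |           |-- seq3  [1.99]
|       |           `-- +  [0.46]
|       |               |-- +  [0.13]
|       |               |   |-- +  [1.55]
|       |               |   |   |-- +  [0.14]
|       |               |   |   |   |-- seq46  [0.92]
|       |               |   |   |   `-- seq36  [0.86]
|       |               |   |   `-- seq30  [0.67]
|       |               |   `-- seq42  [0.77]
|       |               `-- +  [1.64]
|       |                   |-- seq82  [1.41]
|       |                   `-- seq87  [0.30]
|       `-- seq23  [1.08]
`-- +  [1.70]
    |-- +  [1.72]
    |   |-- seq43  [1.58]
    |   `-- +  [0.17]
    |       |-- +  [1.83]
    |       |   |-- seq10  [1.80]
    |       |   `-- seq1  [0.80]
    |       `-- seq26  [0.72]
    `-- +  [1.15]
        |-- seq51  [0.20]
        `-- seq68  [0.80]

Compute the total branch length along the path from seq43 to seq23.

7.67

The path runs seq43 → … → MRCA → … → seq23; the MRCA is the root of the tree.
Branch lengths along that path: 1.58 + 1.72 + 1.70 + 1.45 + 0.14 + 1.08 = 7.67.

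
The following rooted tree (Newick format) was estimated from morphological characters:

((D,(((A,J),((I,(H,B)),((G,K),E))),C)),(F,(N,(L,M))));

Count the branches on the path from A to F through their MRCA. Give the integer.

The MRCA of A and F is the root of the tree.
From A up to that node: 5 branches. From F up to the same node: 2 branches. Total: 5 + 2 = 7.

7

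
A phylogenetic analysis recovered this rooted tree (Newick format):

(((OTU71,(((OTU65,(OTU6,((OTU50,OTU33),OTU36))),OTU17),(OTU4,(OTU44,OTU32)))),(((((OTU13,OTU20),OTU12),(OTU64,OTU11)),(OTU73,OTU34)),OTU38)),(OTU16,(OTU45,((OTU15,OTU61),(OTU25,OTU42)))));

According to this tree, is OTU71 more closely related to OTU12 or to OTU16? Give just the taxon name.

OTU12

The MRCA of OTU71 and OTU12 subtends ((OTU71,(((OTU65,(OTU6,((OTU50,OTU33),OTU36))),OTU17),(OTU4,(OTU44,OTU32)))),(((((OTU13,OTU20),OTU12),(OTU64,OTU11)),(OTU73,OTU34)),OTU38)) (18 taxa).
The MRCA of OTU71 and OTU16 is the root, subtending the entire tree (24 taxa).
The first is nested inside the second, so OTU71 shares a more recent common ancestor with OTU12.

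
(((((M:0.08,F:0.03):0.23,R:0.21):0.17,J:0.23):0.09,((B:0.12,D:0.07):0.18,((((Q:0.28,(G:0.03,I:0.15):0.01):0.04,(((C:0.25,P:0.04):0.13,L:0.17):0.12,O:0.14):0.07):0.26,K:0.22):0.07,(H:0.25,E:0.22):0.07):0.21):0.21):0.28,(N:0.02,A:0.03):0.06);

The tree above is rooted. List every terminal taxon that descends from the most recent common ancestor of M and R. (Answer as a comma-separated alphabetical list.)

F, M, R

Tracing M: it sits inside (M,F).
Tracing R: it sits inside ((M,F),R).
The smallest clade enclosing both is ((M,F),R); the answer is its 3 terminal taxa in alphabetical order.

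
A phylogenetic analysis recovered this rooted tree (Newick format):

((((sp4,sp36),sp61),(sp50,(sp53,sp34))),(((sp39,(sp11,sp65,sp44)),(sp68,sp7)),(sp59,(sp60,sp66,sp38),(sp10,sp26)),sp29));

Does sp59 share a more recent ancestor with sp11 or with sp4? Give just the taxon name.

The MRCA of sp59 and sp11 subtends (((sp39,(sp11,sp65,sp44)),(sp68,sp7)),(sp59,(sp60,sp66,sp38),(sp10,sp26)),sp29) (13 taxa).
The MRCA of sp59 and sp4 is the root, subtending the entire tree (19 taxa).
The first is nested inside the second, so sp59 shares a more recent common ancestor with sp11.

sp11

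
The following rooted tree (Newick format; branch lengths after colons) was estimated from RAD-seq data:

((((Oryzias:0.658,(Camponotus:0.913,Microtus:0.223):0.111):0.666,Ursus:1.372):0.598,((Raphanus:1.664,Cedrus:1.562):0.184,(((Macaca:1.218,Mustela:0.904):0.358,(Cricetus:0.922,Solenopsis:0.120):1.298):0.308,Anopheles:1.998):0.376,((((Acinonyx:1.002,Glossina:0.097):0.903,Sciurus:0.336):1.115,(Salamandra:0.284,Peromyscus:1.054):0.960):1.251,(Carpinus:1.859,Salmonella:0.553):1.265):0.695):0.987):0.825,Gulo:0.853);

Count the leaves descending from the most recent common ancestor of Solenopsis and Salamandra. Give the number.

14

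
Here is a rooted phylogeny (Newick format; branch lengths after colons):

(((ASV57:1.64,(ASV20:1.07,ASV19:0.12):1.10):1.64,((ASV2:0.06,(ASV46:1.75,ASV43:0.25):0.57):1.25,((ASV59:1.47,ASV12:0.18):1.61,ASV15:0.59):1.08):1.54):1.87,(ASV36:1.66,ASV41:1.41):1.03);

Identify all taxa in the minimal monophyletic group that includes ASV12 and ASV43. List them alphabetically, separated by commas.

Tracing ASV12: it sits inside (ASV59,ASV12).
Tracing ASV43: it sits inside (ASV46,ASV43).
The smallest clade enclosing both is ((ASV2,(ASV46,ASV43)),((ASV59,ASV12),ASV15)); the answer is its 6 terminal taxa in alphabetical order.

ASV12, ASV15, ASV2, ASV43, ASV46, ASV59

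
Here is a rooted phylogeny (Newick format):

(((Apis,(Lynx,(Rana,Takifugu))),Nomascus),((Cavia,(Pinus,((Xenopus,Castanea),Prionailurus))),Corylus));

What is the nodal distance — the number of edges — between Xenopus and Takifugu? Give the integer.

11

The MRCA of Xenopus and Takifugu is the root of the tree.
From Xenopus up to that node: 6 branches. From Takifugu up to the same node: 5 branches. Total: 6 + 5 = 11.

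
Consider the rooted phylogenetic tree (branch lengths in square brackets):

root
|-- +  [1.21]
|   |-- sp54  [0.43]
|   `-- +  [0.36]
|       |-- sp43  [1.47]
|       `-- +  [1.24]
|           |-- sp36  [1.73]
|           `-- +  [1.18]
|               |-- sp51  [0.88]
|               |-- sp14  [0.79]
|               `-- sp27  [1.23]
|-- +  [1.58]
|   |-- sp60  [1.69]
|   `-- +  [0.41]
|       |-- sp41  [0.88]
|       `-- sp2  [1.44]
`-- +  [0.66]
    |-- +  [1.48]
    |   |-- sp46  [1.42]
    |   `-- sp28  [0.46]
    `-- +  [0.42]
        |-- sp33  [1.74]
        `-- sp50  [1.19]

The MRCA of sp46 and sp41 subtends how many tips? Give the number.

13

The MRCA of sp46 and sp41 is the root, so the clade is the entire tree.
That clade contains 13 terminal taxa: sp14, sp2, sp27, sp28, sp33, sp36, sp41, sp43, sp46, sp50, sp51, sp54, sp60.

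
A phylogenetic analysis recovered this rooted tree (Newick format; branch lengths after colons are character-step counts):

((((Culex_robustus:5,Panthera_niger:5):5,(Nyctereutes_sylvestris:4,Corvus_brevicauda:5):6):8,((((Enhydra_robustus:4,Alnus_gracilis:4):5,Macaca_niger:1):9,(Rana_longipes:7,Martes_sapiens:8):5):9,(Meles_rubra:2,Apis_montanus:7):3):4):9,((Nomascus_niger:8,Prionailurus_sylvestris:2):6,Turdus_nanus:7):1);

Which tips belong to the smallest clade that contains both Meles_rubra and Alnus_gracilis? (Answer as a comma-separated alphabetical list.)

Alnus_gracilis, Apis_montanus, Enhydra_robustus, Macaca_niger, Martes_sapiens, Meles_rubra, Rana_longipes

Tracing Meles_rubra: it sits inside (Meles_rubra,Apis_montanus).
Tracing Alnus_gracilis: it sits inside (Enhydra_robustus,Alnus_gracilis).
The smallest clade enclosing both is ((((Enhydra_robustus,Alnus_gracilis),Macaca_niger),(Rana_longipes,Martes_sapiens)),(Meles_rubra,Apis_montanus)); the answer is its 7 terminal taxa in alphabetical order.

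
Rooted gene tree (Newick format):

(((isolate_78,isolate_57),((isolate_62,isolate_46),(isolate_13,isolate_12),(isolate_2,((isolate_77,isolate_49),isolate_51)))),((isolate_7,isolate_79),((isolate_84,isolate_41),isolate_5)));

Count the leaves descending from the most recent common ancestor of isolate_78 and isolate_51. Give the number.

The MRCA of isolate_78 and isolate_51 is the node subtending ((isolate_78,isolate_57),((isolate_62,isolate_46),(isolate_13,isolate_12),(isolate_2,((isolate_77,isolate_49),isolate_51)))).
That clade contains 10 terminal taxa: isolate_12, isolate_13, isolate_2, isolate_46, isolate_49, isolate_51, isolate_57, isolate_62, isolate_77, isolate_78.

10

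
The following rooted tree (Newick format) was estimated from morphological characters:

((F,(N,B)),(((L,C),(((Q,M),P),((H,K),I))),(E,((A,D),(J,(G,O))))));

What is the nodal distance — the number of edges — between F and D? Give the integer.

7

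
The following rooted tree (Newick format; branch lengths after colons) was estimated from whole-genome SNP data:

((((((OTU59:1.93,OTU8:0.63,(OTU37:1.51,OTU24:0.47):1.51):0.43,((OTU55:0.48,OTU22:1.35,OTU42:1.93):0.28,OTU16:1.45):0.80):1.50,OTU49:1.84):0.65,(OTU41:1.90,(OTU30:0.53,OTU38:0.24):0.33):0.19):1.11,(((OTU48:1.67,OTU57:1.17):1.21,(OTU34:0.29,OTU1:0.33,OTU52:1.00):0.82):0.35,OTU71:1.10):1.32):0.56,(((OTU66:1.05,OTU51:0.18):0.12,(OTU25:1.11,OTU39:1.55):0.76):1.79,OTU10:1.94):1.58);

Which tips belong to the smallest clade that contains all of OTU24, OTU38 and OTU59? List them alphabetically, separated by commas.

OTU16, OTU22, OTU24, OTU30, OTU37, OTU38, OTU41, OTU42, OTU49, OTU55, OTU59, OTU8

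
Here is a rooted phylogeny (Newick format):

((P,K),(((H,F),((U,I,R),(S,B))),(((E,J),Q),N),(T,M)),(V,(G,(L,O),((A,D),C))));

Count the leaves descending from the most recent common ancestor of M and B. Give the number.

13

The MRCA of M and B is the node subtending (((H,F),((U,I,R),(S,B))),(((E,J),Q),N),(T,M)).
That clade contains 13 terminal taxa: B, E, F, H, I, J, M, N, Q, R, S, T, U.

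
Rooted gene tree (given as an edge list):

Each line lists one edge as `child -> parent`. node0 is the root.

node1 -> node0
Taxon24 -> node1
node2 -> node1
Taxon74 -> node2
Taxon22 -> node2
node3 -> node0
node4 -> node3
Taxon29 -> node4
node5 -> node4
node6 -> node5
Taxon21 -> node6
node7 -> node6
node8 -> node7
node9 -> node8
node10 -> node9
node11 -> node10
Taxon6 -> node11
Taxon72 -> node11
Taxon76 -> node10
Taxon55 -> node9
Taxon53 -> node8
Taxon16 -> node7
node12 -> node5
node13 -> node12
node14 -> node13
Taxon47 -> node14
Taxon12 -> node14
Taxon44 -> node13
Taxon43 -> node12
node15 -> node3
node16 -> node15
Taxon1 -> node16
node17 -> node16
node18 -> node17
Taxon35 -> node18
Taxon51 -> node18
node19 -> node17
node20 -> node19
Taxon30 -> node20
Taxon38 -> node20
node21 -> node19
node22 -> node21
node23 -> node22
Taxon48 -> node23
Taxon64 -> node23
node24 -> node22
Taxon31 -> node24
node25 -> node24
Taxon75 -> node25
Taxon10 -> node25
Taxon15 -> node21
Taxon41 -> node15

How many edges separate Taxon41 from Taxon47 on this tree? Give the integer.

The MRCA of Taxon41 and Taxon47 is the node subtending ((Taxon29,((Taxon21,(((((Taxon6,Taxon72),Taxon76),Taxon55),Taxon53),Taxon16)),(((Taxon47,Taxon12),Taxon44),Taxon43))),((Taxon1,((Taxon35,Taxon51),((Taxon30,Taxon38),(((Taxon48,Taxon64),(Taxon31,(Taxon75,Taxon10))),Taxon15)))),Taxon41)).
From Taxon41 up to that node: 2 branches. From Taxon47 up to the same node: 6 branches. Total: 2 + 6 = 8.

8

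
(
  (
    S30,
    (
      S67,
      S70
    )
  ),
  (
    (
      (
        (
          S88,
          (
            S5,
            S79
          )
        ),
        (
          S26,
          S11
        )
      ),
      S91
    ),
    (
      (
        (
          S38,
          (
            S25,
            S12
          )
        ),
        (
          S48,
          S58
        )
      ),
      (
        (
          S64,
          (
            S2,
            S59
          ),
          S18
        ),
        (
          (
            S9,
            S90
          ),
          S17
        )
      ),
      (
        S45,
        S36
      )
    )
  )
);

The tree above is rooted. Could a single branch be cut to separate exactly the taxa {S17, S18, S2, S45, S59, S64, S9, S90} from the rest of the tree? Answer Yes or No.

No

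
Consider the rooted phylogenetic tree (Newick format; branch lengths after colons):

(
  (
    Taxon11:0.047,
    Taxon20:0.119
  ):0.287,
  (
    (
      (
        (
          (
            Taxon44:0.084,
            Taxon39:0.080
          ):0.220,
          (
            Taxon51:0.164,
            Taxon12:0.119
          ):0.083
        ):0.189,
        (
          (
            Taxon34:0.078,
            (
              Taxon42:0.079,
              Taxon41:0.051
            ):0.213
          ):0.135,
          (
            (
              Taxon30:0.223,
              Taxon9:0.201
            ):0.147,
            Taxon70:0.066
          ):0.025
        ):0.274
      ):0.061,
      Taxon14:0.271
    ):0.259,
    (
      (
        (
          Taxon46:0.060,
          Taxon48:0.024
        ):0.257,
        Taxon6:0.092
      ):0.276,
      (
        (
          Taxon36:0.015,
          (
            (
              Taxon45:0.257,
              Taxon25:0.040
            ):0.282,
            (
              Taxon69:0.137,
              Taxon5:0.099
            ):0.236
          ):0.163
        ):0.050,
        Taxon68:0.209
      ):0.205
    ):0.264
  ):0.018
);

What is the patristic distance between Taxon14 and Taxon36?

The path runs Taxon14 → … → MRCA → … → Taxon36; the MRCA is the node subtending (((((Taxon44,Taxon39),(Taxon51,Taxon12)),((Taxon34,(Taxon42,Taxon41)),((Taxon30,Taxon9),Taxon70))),Taxon14),(((Taxon46,Taxon48),Taxon6),((Taxon36,((Taxon45,Taxon25),(Taxon69,Taxon5))),Taxon68))).
Branch lengths along that path: 0.271 + 0.259 + 0.264 + 0.205 + 0.050 + 0.015 = 1.064.

1.064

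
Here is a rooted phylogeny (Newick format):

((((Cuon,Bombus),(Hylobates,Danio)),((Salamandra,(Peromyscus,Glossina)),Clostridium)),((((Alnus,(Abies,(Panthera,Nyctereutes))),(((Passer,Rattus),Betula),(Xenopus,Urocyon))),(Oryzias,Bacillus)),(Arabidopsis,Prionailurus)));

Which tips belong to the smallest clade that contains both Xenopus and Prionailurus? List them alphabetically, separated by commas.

Abies, Alnus, Arabidopsis, Bacillus, Betula, Nyctereutes, Oryzias, Panthera, Passer, Prionailurus, Rattus, Urocyon, Xenopus

Tracing Xenopus: it sits inside (Xenopus,Urocyon).
Tracing Prionailurus: it sits inside (Arabidopsis,Prionailurus).
The smallest clade enclosing both is ((((Alnus,(Abies,(Panthera,Nyctereutes))),(((Passer,Rattus),Betula),(Xenopus,Urocyon))),(Oryzias,Bacillus)),(Arabidopsis,Prionailurus)); the answer is its 13 terminal taxa in alphabetical order.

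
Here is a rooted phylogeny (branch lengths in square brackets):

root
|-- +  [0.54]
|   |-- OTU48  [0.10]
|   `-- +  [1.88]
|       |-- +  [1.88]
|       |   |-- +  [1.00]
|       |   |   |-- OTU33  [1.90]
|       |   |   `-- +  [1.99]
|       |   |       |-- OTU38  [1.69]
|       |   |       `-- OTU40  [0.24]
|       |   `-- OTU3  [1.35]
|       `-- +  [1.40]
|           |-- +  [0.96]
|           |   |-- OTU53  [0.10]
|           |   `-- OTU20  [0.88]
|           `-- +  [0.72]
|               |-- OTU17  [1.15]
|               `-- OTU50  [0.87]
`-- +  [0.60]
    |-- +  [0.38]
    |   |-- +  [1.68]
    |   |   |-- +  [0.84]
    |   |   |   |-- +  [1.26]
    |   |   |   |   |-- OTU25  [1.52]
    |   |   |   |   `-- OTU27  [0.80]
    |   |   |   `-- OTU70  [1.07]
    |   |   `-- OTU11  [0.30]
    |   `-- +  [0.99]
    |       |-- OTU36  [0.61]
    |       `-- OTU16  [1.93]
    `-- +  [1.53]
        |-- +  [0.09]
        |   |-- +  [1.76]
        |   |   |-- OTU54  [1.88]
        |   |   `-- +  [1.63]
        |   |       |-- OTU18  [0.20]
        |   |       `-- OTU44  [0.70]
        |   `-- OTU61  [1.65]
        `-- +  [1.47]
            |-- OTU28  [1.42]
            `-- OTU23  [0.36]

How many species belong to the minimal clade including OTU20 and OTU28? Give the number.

21

The MRCA of OTU20 and OTU28 is the root, so the clade is the entire tree.
That clade contains 21 terminal taxa: OTU11, OTU16, OTU17, OTU18, OTU20, OTU23, OTU25, OTU27, OTU28, OTU3, OTU33, OTU36, OTU38, OTU40, OTU44, OTU48, OTU50, OTU53, OTU54, OTU61, OTU70.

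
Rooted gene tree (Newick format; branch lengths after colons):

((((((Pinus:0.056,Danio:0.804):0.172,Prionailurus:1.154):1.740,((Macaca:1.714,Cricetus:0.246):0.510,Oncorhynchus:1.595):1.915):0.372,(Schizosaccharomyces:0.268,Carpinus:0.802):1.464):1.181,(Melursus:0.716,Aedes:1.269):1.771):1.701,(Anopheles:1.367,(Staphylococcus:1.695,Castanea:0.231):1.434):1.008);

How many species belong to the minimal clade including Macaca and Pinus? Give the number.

6

The MRCA of Macaca and Pinus is the node subtending (((Pinus,Danio),Prionailurus),((Macaca,Cricetus),Oncorhynchus)).
That clade contains 6 terminal taxa: Cricetus, Danio, Macaca, Oncorhynchus, Pinus, Prionailurus.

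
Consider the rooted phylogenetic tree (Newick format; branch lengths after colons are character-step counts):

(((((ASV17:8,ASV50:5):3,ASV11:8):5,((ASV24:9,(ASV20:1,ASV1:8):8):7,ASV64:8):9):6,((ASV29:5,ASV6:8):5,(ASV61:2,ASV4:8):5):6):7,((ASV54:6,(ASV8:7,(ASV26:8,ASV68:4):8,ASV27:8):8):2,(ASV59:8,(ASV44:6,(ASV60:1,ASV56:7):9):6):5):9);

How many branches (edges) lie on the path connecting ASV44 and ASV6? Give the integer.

8

The MRCA of ASV44 and ASV6 is the root of the tree.
From ASV44 up to that node: 4 branches. From ASV6 up to the same node: 4 branches. Total: 4 + 4 = 8.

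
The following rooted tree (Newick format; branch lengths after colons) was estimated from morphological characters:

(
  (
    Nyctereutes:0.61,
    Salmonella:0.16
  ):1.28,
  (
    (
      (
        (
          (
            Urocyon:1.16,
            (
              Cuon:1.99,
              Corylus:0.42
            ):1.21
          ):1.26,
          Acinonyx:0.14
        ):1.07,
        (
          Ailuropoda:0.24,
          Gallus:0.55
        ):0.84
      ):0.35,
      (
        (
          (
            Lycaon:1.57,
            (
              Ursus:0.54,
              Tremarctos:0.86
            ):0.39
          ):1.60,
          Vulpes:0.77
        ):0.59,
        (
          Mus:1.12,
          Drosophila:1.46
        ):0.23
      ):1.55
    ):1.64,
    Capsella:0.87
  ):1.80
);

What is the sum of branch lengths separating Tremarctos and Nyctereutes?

The path runs Tremarctos → … → MRCA → … → Nyctereutes; the MRCA is the root of the tree.
Branch lengths along that path: 0.86 + 0.39 + 1.60 + 0.59 + 1.55 + 1.64 + 1.80 + 1.28 + 0.61 = 10.32.

10.32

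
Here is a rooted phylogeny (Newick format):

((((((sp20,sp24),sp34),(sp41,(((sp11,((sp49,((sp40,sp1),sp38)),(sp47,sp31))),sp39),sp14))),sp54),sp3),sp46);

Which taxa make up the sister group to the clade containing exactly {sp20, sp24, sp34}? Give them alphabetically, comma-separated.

sp1, sp11, sp14, sp31, sp38, sp39, sp40, sp41, sp47, sp49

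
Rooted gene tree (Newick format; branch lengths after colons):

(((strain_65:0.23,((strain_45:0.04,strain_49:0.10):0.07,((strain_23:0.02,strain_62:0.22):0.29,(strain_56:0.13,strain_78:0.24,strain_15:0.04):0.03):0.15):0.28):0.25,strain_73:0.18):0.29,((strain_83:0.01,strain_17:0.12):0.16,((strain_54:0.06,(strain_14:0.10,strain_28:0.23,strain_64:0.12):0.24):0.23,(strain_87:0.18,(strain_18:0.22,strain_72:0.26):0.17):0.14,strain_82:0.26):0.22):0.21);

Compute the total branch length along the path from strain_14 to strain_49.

1.99

The path runs strain_14 → … → MRCA → … → strain_49; the MRCA is the root of the tree.
Branch lengths along that path: 0.10 + 0.24 + 0.23 + 0.22 + 0.21 + 0.29 + 0.25 + 0.28 + 0.07 + 0.10 = 1.99.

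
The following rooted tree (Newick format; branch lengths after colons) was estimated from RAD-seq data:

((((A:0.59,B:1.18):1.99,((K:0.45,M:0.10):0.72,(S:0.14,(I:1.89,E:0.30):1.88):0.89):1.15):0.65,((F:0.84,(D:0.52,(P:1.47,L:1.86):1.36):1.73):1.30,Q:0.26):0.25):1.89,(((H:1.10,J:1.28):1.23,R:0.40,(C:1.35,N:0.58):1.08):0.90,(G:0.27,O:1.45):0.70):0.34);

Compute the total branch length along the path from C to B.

9.38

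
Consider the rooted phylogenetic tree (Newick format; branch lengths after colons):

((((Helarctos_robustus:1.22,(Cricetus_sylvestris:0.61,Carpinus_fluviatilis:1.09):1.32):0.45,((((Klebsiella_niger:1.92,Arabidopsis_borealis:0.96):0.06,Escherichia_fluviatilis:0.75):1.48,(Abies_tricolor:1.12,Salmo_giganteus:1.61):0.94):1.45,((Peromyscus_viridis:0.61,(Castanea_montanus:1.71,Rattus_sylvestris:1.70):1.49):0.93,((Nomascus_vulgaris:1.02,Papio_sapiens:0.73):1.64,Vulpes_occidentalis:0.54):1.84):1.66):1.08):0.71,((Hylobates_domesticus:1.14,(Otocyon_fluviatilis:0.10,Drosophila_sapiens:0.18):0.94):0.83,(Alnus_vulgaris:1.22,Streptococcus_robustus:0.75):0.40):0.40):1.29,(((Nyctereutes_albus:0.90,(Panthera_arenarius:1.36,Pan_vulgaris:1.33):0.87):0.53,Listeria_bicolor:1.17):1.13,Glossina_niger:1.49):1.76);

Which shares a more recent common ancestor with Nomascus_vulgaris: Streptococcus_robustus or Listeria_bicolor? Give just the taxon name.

Streptococcus_robustus

The MRCA of Nomascus_vulgaris and Streptococcus_robustus subtends (((Helarctos_robustus,(Cricetus_sylvestris,Carpinus_fluviatilis)),((((Klebsiella_niger,Arabidopsis_borealis),Escherichia_fluviatilis),(Abies_tricolor,Salmo_giganteus)),((Peromyscus_viridis,(Castanea_montanus,Rattus_sylvestris)),((Nomascus_vulgaris,Papio_sapiens),Vulpes_occidentalis)))),((Hylobates_domesticus,(Otocyon_fluviatilis,Drosophila_sapiens)),(Alnus_vulgaris,Streptococcus_robustus))) (19 taxa).
The MRCA of Nomascus_vulgaris and Listeria_bicolor is the root, subtending the entire tree (24 taxa).
The first is nested inside the second, so Nomascus_vulgaris shares a more recent common ancestor with Streptococcus_robustus.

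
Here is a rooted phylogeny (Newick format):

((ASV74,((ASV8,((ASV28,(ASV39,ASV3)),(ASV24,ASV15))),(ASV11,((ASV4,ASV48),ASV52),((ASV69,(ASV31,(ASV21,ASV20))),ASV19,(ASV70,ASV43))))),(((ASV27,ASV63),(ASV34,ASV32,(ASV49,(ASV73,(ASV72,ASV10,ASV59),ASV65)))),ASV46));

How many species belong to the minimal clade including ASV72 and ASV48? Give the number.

The MRCA of ASV72 and ASV48 is the root, so the clade is the entire tree.
That clade contains 29 terminal taxa: ASV10, ASV11, ASV15, ASV19, ASV20, ASV21, ASV24, ASV27, ASV28, ASV3, ASV31, ASV32, ASV34, ASV39, ASV4, ASV43, ASV46, ASV48, ASV49, ASV52, ASV59, ASV63, ASV65, ASV69, ASV70, ASV72, ASV73, ASV74, ASV8.

29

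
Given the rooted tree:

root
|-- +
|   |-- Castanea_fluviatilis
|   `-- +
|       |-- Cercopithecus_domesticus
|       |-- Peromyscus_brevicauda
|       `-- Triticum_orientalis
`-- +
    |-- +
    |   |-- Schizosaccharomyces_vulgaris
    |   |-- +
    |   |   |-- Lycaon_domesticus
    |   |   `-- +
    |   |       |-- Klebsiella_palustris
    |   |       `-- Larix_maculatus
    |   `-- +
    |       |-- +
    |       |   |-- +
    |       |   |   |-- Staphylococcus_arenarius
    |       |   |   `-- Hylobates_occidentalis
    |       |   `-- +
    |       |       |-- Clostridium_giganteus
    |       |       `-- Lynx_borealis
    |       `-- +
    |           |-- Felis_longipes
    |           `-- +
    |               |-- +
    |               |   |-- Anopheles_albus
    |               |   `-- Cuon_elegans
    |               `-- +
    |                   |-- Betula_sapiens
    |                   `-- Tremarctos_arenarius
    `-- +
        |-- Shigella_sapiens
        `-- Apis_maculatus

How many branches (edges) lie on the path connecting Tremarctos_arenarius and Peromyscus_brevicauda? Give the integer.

The MRCA of Tremarctos_arenarius and Peromyscus_brevicauda is the root of the tree.
From Tremarctos_arenarius up to that node: 7 branches. From Peromyscus_brevicauda up to the same node: 3 branches. Total: 7 + 3 = 10.

10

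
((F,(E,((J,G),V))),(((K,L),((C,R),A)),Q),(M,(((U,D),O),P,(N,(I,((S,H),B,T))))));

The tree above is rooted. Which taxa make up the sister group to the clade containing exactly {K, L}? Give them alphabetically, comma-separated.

A, C, R

The clade containing exactly {K, L} attaches to the tree at the node subtending ((K,L),((C,R),A)).
The other lineage descending from that same node — the sister group — is ((C,R),A); its 3 tips in alphabetical order are the answer.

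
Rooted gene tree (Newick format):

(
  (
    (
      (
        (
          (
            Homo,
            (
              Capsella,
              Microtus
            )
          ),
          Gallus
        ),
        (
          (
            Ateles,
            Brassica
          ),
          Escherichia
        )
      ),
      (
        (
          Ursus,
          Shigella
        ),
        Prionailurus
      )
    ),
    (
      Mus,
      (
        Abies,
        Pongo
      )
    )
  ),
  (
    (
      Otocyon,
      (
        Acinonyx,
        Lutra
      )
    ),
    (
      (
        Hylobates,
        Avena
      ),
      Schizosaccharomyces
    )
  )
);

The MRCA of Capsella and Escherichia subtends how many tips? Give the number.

The MRCA of Capsella and Escherichia is the node subtending (((Homo,(Capsella,Microtus)),Gallus),((Ateles,Brassica),Escherichia)).
That clade contains 7 terminal taxa: Ateles, Brassica, Capsella, Escherichia, Gallus, Homo, Microtus.

7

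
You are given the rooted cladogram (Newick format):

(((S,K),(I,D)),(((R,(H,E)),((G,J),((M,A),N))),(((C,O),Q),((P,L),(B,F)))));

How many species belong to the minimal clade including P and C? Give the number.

7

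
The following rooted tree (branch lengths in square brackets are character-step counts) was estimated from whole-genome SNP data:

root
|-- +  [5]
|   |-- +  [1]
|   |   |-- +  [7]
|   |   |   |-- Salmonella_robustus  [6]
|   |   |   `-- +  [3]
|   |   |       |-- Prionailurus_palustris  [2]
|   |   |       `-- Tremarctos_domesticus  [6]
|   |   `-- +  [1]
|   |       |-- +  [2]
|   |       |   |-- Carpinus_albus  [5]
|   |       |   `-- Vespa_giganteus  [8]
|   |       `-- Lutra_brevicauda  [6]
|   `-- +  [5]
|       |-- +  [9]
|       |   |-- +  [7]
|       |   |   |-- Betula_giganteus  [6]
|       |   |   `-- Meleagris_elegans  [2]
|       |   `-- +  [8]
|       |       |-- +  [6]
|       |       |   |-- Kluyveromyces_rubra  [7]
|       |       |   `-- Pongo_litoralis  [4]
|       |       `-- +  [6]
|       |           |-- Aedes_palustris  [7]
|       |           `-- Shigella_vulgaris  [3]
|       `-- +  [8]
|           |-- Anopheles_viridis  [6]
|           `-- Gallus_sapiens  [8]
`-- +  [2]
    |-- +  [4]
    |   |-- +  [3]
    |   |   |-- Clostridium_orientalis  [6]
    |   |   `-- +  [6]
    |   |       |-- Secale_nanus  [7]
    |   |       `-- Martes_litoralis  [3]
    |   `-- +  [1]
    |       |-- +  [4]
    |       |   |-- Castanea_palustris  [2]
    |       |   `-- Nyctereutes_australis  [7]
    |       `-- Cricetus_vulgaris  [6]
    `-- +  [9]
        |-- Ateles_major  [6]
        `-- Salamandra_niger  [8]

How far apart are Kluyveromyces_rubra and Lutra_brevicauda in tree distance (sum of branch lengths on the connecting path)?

The path runs Kluyveromyces_rubra → … → MRCA → … → Lutra_brevicauda; the MRCA is the node subtending (((Salmonella_robustus,(Prionailurus_palustris,Tremarctos_domesticus)),((Carpinus_albus,Vespa_giganteus),Lutra_brevicauda)),(((Betula_giganteus,Meleagris_elegans),((Kluyveromyces_rubra,Pongo_litoralis),(Aedes_palustris,Shigella_vulgaris))),(Anopheles_viridis,Gallus_sapiens))).
Branch lengths along that path: 7 + 6 + 8 + 9 + 5 + 1 + 1 + 6 = 43.

43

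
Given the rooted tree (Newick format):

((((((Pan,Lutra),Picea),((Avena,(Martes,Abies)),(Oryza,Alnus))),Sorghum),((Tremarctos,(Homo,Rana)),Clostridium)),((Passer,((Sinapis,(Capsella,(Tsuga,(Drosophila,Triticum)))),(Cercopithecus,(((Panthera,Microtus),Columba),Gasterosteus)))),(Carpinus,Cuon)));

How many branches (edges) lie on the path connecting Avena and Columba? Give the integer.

13

The MRCA of Avena and Columba is the root of the tree.
From Avena up to that node: 6 branches. From Columba up to the same node: 7 branches. Total: 6 + 7 = 13.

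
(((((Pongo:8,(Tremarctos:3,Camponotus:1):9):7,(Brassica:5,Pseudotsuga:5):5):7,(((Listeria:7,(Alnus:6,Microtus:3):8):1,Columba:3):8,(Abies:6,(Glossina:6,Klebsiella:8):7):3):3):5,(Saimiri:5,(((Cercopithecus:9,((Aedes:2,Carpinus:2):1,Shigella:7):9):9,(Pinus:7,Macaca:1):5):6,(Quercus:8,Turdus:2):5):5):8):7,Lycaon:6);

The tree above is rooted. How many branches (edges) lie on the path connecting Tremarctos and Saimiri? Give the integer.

The MRCA of Tremarctos and Saimiri is the node subtending ((((Pongo,(Tremarctos,Camponotus)),(Brassica,Pseudotsuga)),(((Listeria,(Alnus,Microtus)),Columba),(Abies,(Glossina,Klebsiella)))),(Saimiri,(((Cercopithecus,((Aedes,Carpinus),Shigella)),(Pinus,Macaca)),(Quercus,Turdus)))).
From Tremarctos up to that node: 5 branches. From Saimiri up to the same node: 2 branches. Total: 5 + 2 = 7.

7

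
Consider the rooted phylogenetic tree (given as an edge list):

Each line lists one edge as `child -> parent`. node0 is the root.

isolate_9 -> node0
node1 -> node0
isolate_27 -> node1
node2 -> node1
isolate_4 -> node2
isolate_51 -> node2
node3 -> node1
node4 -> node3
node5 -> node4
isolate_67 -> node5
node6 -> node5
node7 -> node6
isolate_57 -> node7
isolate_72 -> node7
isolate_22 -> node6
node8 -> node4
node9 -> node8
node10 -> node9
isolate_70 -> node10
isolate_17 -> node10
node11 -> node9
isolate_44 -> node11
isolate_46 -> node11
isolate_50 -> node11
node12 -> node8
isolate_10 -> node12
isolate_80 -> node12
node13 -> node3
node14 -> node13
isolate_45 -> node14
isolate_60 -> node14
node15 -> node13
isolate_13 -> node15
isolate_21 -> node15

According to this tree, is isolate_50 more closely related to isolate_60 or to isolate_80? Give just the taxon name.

isolate_80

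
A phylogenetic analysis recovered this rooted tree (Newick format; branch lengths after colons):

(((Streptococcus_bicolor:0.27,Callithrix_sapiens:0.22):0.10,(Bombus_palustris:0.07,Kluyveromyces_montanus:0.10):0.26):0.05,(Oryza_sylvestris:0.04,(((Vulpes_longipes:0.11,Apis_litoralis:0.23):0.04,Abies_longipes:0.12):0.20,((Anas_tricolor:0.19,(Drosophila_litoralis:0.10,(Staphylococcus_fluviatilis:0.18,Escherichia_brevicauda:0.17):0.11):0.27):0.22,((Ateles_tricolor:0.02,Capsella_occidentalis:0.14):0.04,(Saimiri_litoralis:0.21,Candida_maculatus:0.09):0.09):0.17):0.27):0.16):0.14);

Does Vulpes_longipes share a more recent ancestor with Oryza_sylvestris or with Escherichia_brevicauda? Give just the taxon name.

Escherichia_brevicauda

The MRCA of Vulpes_longipes and Escherichia_brevicauda subtends (((Vulpes_longipes,Apis_litoralis),Abies_longipes),((Anas_tricolor,(Drosophila_litoralis,(Staphylococcus_fluviatilis,Escherichia_brevicauda))),((Ateles_tricolor,Capsella_occidentalis),(Saimiri_litoralis,Candida_maculatus)))) (11 taxa).
The MRCA of Vulpes_longipes and Oryza_sylvestris subtends (Oryza_sylvestris,(((Vulpes_longipes,Apis_litoralis),Abies_longipes),((Anas_tricolor,(Drosophila_litoralis,(Staphylococcus_fluviatilis,Escherichia_brevicauda))),((Ateles_tricolor,Capsella_occidentalis),(Saimiri_litoralis,Candida_maculatus))))) (12 taxa).
The first is nested inside the second, so Vulpes_longipes shares a more recent common ancestor with Escherichia_brevicauda.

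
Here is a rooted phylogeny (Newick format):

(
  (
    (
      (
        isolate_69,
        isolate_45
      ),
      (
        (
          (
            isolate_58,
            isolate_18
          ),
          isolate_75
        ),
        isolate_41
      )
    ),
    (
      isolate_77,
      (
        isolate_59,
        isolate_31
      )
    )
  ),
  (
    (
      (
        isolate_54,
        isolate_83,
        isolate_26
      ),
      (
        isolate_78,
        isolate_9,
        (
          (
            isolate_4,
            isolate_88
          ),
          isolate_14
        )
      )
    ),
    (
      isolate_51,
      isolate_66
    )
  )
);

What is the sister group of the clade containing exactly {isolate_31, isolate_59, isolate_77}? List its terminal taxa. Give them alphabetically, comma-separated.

isolate_18, isolate_41, isolate_45, isolate_58, isolate_69, isolate_75

The clade containing exactly {isolate_31, isolate_59, isolate_77} attaches to the tree at the node subtending (((isolate_69,isolate_45),(((isolate_58,isolate_18),isolate_75),isolate_41)),(isolate_77,(isolate_59,isolate_31))).
The other lineage descending from that same node — the sister group — is ((isolate_69,isolate_45),(((isolate_58,isolate_18),isolate_75),isolate_41)); its 6 tips in alphabetical order are the answer.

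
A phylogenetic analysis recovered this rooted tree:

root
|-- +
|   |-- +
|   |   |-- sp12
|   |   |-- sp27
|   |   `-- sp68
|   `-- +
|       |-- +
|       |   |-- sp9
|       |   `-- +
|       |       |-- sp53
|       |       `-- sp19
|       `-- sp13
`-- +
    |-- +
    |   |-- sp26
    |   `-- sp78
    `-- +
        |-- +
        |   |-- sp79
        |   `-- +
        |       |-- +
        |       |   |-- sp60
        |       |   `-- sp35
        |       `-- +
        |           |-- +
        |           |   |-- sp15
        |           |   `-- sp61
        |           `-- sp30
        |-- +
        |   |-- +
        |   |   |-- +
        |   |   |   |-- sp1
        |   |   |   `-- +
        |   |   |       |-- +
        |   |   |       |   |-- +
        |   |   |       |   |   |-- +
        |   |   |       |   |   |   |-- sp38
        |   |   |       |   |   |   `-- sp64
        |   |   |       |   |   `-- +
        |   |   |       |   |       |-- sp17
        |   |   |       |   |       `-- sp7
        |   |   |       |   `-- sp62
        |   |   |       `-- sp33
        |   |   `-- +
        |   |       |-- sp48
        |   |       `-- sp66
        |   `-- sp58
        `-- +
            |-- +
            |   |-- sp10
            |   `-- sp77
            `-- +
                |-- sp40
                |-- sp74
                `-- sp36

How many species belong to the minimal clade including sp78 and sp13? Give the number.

30

The MRCA of sp78 and sp13 is the root, so the clade is the entire tree.
That clade contains 30 terminal taxa: sp1, sp10, sp12, sp13, sp15, sp17, sp19, sp26, sp27, sp30, sp33, sp35, sp36, sp38, sp40, sp48, sp53, sp58, sp60, sp61, sp62, sp64, sp66, sp68, sp7, sp74, sp77, sp78, sp79, sp9.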